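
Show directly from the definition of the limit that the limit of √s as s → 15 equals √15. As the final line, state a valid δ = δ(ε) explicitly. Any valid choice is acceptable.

δ = min(15, √15·ε)

Let ε > 0 be given. We want δ > 0 such that 0 < |s − 15| < δ implies |√s − √15| < ε.
Multiplying by the conjugate, |√s − √15| = |s − 15|/(√s + √15).
Restrict δ ≤ 15 so that |s − 15| < 15 forces s > 0, and then √s + √15 > √15.
Hence |√s − √15| < |s − 15|/√15, which is < ε once |s − 15| < √15·ε.
Take δ = min(15, √15·ε). If 0 < |s − 15| < δ then s > 0 and |√s − √15| < |s − 15|/√15 < ε.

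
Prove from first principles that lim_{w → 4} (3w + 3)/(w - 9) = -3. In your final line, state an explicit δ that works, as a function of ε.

Let ε > 0. We want δ > 0 with 0 < |w − 4| < δ ⇒ |(3w + 3)/(w - 9) + 3| < ε.
Combining over a common denominator, (3w + 3)/(w - 9) + 3 = [(3w + 3)·(-5) − 15·(w - 9)] / [(-5)·(w - 9)] = -30(w − 4) / ((-5)(w - 9)).
So |(3w + 3)/(w - 9) + 3| = 30|w − 4| / (5·|w − 9|).
Restrict δ ≤ 5/2. Then |w − 4| < 5/2 gives |w − 9| = |(w − 4) + (-5)| ≥ 5 − 5/2 = 5/2.
Hence |(3w + 3)/(w - 9) + 3| < 30|w − 4|/(5·(5/2)) = (12/5)|w − 4|, which is < ε once |w − 4| < (5/12)ε.
Take δ = min(5/2, (5/12)ε). Then 0 < |w − 4| < δ forces both bounds, so |(3w + 3)/(w - 9) + 3| < ε.

δ = min(5/2, (5/12)ε)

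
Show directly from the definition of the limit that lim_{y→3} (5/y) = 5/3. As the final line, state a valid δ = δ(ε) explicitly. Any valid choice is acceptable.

Let ε > 0 be given. We seek δ > 0 such that 0 < |y − 3| < δ implies |5/y − (5/3)| < ε.
|5/y − (5/3)| = 5·|3 − y|/(3·|y|) = 5|y − 3|/(3|y|).
Require δ ≤ 3/2 so that |y| > 3 − 3/2 = 3/2, hence 3|y| > 9/2.
Then |5/y − (5/3)| < 5|y − 3|/(9/2), which is < ε when |y − 3| < (9/10)ε.
Take δ = min(3/2, (9/10)ε). Then 0 < |y − 3| < δ gives both |y − 3| < 3/2 and |y − 3| < (9/10)ε, so |5/y − (5/3)| < ε.

δ = min(3/2, (9/10)ε)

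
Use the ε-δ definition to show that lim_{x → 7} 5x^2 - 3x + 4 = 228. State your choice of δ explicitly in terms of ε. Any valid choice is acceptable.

δ = min(1, ε/72)

Let ε > 0 be given. We want δ > 0 such that 0 < |x − 7| < δ implies |(5x^2 - 3x + 4) − 228| < ε.
(5x^2 - 3x + 4) − 228 = 5x^2 - 3x - 224 = (x − 7)(5x + 32).
So |(5x^2 - 3x + 4) − 228| = |x − 7|·|5x + 32|.
Assume first that |x − 7| < 1, so |x| < 8. Then |5x + 32| ≤ 5·8 + 32 = 72.
Hence |(5x^2 - 3x + 4) − 228| ≤ 72|x − 7| < ε provided |x − 7| < ε/72.
Take δ = min(1, ε/72). Then 0 < |x − 7| < δ gives both |x − 7| < 1 and |x − 7| < ε/72, so |(5x^2 - 3x + 4) − 228| < ε.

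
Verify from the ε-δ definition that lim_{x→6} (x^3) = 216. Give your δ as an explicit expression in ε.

δ = min(1, ε/127)

Let ε > 0 be given. We seek δ > 0 with 0 < |x − 6| < δ ⇒ |x^3 − 216| < ε.
Factor: x^3 − 216 = (x − 6)(x^2 + 6x + 36), so |x^3 − 216| = |x − 6|·|x^2 + 6x + 36|.
Impose δ ≤ 1 so that |x| < 7; then |x^2 + 6x + 36| ≤ 127.
Hence |x^3 − 216| ≤ 127|x − 6|, which is < ε once |x − 6| < ε/127.
Take δ = min(1, ε/127). If 0 < |x − 6| < δ then both bounds hold and |x^3 − 216| ≤ 127|x − 6| < 127·(ε/127) = ε.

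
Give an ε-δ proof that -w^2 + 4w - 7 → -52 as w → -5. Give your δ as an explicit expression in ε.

δ = min(1, ε/15)

Fix ε > 0. We want δ > 0 such that 0 < |w + 5| < δ implies |(-w^2 + 4w - 7) + 52| < ε.
(-w^2 + 4w - 7) + 52 = -w^2 + 4w + 45 = (w + 5)(-w + 9).
So |(-w^2 + 4w - 7) + 52| = |w + 5|·|-w + 9|.
Require δ ≤ 1. Then |w + 5| < 1 gives |w| < 6, and by the triangle inequality |-w + 9| ≤ 6 + 9 = 15.
Hence |(-w^2 + 4w - 7) + 52| ≤ 15|w + 5| < ε provided |w + 5| < ε/15.
Take δ = min(1, ε/15). Then 0 < |w + 5| < δ gives both |w + 5| < 1 and |w + 5| < ε/15, so |(-w^2 + 4w - 7) + 52| < ε.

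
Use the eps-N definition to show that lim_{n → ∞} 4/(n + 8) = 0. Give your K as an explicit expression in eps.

Let eps > 0 be given. For n ≥ 1, |4/(n + 8) − 0| = 4/(n + 8) ≤ 4/n.
We need 4/n < eps, i.e. n > 4/eps.
Take K = 4/eps. If n > K then |4/(n + 8)| ≤ 4/n < eps.

K = 4/eps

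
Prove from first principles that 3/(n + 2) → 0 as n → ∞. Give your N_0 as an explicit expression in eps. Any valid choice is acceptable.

Fix eps > 0. For n ≥ 1, |3/(n + 2) − 0| = 3/(n + 2) ≤ 3/n.
We need 3/n < eps, i.e. n > 3/eps.
Take N_0 = 3/eps. If n > N_0 then |3/(n + 2)| ≤ 3/n < eps.

N_0 = 3/eps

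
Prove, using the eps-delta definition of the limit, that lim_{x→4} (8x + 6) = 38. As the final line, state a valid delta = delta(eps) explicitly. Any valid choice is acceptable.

Suppose eps > 0. We need delta > 0 so that 0 < |x − 4| < delta implies |(8x + 6) − 38| < eps.
|(8x + 6) − 38| = |8x - 32| = 8|x − 4|.
So 8|x − 4| < eps exactly when |x − 4| < eps/8.
Choosing delta = eps/8 gives |(8x + 6) − 38| = 8|x − 4| < eps whenever |x − 4| < delta.

delta = eps/8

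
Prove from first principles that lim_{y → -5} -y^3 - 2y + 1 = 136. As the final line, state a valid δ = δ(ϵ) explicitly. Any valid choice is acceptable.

Fix ϵ > 0. We want δ > 0 such that 0 < |y + 5| < δ implies |(-y^3 - 2y + 1) − 136| < ϵ.
(-y^3 - 2y + 1) − 136 = -y^3 - 2y - 135 = (y + 5)(-y^2 + 5y - 27).
So |(-y^3 - 2y + 1) − 136| = |y + 5|·|-y^2 + 5y - 27|.
Assume first that |y + 5| < 2, so |y| < 7. Then |-y^2 + 5y - 27| ≤ 7^2 + 5·7 + 27 = 111.
Hence |(-y^3 - 2y + 1) − 136| ≤ 111|y + 5| < ϵ provided |y + 5| < ϵ/111.
Choosing δ = min(2, ϵ/111) ensures both conditions, hence |(-y^3 - 2y + 1) − 136| < ϵ.

δ = min(2, ϵ/111)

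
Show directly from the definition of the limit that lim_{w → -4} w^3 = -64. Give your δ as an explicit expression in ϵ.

Let ϵ > 0 be given. We seek δ > 0 with 0 < |w + 4| < δ ⇒ |w^3 + 64| < ϵ.
Factor: w^3 + 64 = (w + 4)(w^2 - 4w + 16), so |w^3 + 64| = |w + 4|·|w^2 - 4w + 16|.
Restrict δ ≤ 1. Then |w + 4| < 1 gives |w| < 5, so by the triangle inequality |w^2 - 4w + 16| ≤ 5^2 + 4·5 + 16 = 61.
Hence |w^3 + 64| ≤ 61|w + 4|, which is < ϵ once |w + 4| < ϵ/61.
Take δ = min(1, ϵ/61). If 0 < |w + 4| < δ then both bounds hold and |w^3 + 64| ≤ 61|w + 4| < 61·(ϵ/61) = ϵ.

δ = min(1, ϵ/61)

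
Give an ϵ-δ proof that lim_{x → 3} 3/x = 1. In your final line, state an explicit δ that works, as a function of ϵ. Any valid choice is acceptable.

δ = min(3/2, (3/2)ϵ)

Suppose ϵ > 0. We seek δ > 0 such that 0 < |x − 3| < δ implies |3/x − 1| < ϵ.
|3/x − 1| = 3·|3 − x|/(3·|x|) = 3|x − 3|/(3|x|).
Require δ ≤ 3/2 so that |x| > 3 − 3/2 = 3/2, hence 3|x| > 9/2.
Then |3/x − 1| < 3|x − 3|/(9/2), which is < ϵ when |x − 3| < (3/2)ϵ.
Take δ = min(3/2, (3/2)ϵ). Then 0 < |x − 3| < δ gives both |x − 3| < 3/2 and |x − 3| < (3/2)ϵ, so |3/x − 1| < ϵ.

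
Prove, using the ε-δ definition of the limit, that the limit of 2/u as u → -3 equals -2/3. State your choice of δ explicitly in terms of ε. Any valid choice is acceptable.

δ = min(3/2, (9/4)ε)

Let ε > 0. We seek δ > 0 such that 0 < |u + 3| < δ implies |2/u + 2/3| < ε.
|2/u + 2/3| = 2·|-3 − u|/(3·|u|) = 2|u + 3|/(3|u|).
Restrict δ ≤ 3/2. Then |u + 3| < 3/2 gives |u| > 3/2, so 3|u| > 9/2.
Then |2/u + 2/3| < 2|u + 3|/(9/2), which is < ε when |u + 3| < (9/4)ε.
Take δ = min(3/2, (9/4)ε). Then 0 < |u + 3| < δ gives both |u + 3| < 3/2 and |u + 3| < (9/4)ε, so |2/u + 2/3| < ε.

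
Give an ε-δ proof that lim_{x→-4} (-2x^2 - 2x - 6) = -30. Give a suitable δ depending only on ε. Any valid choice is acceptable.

δ = min(2, ε/18)

Let ε > 0 be given. We want δ > 0 such that 0 < |x + 4| < δ implies |(-2x^2 - 2x - 6) + 30| < ε.
(-2x^2 - 2x - 6) + 30 = -2x^2 - 2x + 24 = (x + 4)(-2x + 6).
So |(-2x^2 - 2x - 6) + 30| = |x + 4|·|-2x + 6|.
Assume first that |x + 4| < 2, so |x| < 6. Then |-2x + 6| ≤ 2·6 + 6 = 18.
Hence |(-2x^2 - 2x - 6) + 30| ≤ 18|x + 4| < ε provided |x + 4| < ε/18.
Choosing δ = min(2, ε/18) ensures both conditions, hence |(-2x^2 - 2x - 6) + 30| < ε.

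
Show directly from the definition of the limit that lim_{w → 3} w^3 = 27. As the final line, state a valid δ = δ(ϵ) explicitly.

Suppose ϵ > 0. We seek δ > 0 with 0 < |w − 3| < δ ⇒ |w^3 − 27| < ϵ.
Factor: w^3 − 27 = (w − 3)(w^2 + 3w + 9), so |w^3 − 27| = |w − 3|·|w^2 + 3w + 9|.
Restrict δ ≤ 1. Then |w − 3| < 1 gives |w| < 4, so by the triangle inequality |w^2 + 3w + 9| ≤ 4^2 + 3·4 + 9 = 37.
Hence |w^3 − 27| ≤ 37|w − 3|, which is < ϵ once |w − 3| < ϵ/37.
Take δ = min(1, ϵ/37). If 0 < |w − 3| < δ then both bounds hold and |w^3 − 27| ≤ 37|w − 3| < 37·(ϵ/37) = ϵ.

δ = min(1, ϵ/37)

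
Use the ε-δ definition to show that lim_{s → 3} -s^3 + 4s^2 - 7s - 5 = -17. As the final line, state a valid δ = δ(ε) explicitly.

δ = min(1, ε/24)

Let ε > 0 be given. We want δ > 0 such that 0 < |s − 3| < δ implies |(-s^3 + 4s^2 - 7s - 5) + 17| < ε.
(-s^3 + 4s^2 - 7s - 5) + 17 = -s^3 + 4s^2 - 7s + 12 = (s − 3)(-s^2 + s - 4).
So |(-s^3 + 4s^2 - 7s - 5) + 17| = |s − 3|·|-s^2 + s - 4|.
Require δ ≤ 1. Then |s − 3| < 1 gives |s| < 4, and by the triangle inequality |-s^2 + s - 4| ≤ 4^2 + 4 + 4 = 24.
Hence |(-s^3 + 4s^2 - 7s - 5) + 17| ≤ 24|s − 3| < ε provided |s − 3| < ε/24.
Take δ = min(1, ε/24). Then 0 < |s − 3| < δ gives both |s − 3| < 1 and |s − 3| < ε/24, so |(-s^3 + 4s^2 - 7s - 5) + 17| < ε.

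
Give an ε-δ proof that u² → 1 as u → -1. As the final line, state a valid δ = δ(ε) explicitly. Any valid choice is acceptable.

δ = min(1, ε/3)

Suppose ε > 0. We seek δ > 0 with 0 < |u + 1| < δ ⇒ |u² − 1| < ε.
Factor: u² − 1 = (u + 1)(u - 1), so |u² − 1| = |u + 1|·|u - 1|.
Impose δ ≤ 1 so that |u| < 2; then |u - 1| ≤ 3.
Hence |u² − 1| ≤ 3|u + 1|, which is < ε once |u + 1| < ε/3.
Take δ = min(1, ε/3). If 0 < |u + 1| < δ then both bounds hold and |u² − 1| ≤ 3|u + 1| < 3·(ε/3) = ε.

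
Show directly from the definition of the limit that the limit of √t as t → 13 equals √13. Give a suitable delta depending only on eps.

Suppose eps > 0. We want delta > 0 such that 0 < |t − 13| < delta implies |√t − √13| < eps.
Rationalise: √t − √13 = (t − 13)/(√t + √13), so |√t − √13| = |t − 13|/(√t + √13).
Restrict delta ≤ 13 so that |t − 13| < 13 forces t > 0, and then √t + √13 > √13.
Hence |√t − √13| < |t − 13|/√13, which is < eps once |t − 13| < √13·eps.
Take delta = min(13, √13·eps). If 0 < |t − 13| < delta then t > 0 and |√t − √13| < |t − 13|/√13 < eps.

delta = min(13, √13·eps)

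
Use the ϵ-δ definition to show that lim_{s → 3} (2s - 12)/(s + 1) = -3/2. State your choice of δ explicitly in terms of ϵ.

Let ϵ > 0 be given. We want δ > 0 with 0 < |s − 3| < δ ⇒ |(2s - 12)/(s + 1) + 3/2| < ϵ.
Combining over a common denominator, (2s - 12)/(s + 1) + 3/2 = [(2s - 12)·4 − (-6)·(s + 1)] / [4·(s + 1)] = 14(s − 3) / (4(s + 1)).
So |(2s - 12)/(s + 1) + 3/2| = 14|s − 3| / (4·|s + 1|).
Require δ ≤ 2, so |s + 1| ≥ |4| − |s − 3| > 4 − 2 = 2.
Hence |(2s - 12)/(s + 1) + 3/2| < 14|s − 3|/(4·2) = (7/4)|s − 3|, which is < ϵ once |s − 3| < (4/7)ϵ.
Take δ = min(2, (4/7)ϵ). Then 0 < |s − 3| < δ forces both bounds, so |(2s - 12)/(s + 1) + 3/2| < ϵ.

δ = min(2, (4/7)ϵ)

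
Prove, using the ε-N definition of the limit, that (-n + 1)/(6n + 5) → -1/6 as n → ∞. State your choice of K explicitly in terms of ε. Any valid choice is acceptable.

K = (11/36)/ε

Suppose ε > 0. For n ≥ 1, |(-n + 1)/(6n + 5) + 1/6| = |11|/(6(6n + 5)) = 11/(6(6n + 5)).
Since 6n + 5 ≥ 6n for n ≥ 1, this is ≤ 11/(6·6n) = (11/36)/n.
So |(-n + 1)/(6n + 5) + 1/6| < ε whenever n > (11/36)/ε.
Take K = (11/36)/ε. If n > K then |(-n + 1)/(6n + 5) + 1/6| ≤ (11/36)/n < ε.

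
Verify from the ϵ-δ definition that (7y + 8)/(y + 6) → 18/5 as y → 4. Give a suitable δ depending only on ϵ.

Let ϵ > 0. We want δ > 0 with 0 < |y − 4| < δ ⇒ |(7y + 8)/(y + 6) − (18/5)| < ϵ.
Combining over a common denominator, (7y + 8)/(y + 6) − (18/5) = [(7y + 8)·10 − 36·(y + 6)] / [10·(y + 6)] = 34(y − 4) / (10(y + 6)).
So |(7y + 8)/(y + 6) − (18/5)| = 34|y − 4| / (10·|y + 6|).
Require δ ≤ 5, so |y + 6| ≥ |10| − |y − 4| > 10 − 5 = 5.
Hence |(7y + 8)/(y + 6) − (18/5)| < 34|y − 4|/(10·5) = (17/25)|y − 4|, which is < ϵ once |y − 4| < (25/17)ϵ.
Take δ = min(5, (25/17)ϵ). Then 0 < |y − 4| < δ forces both bounds, so |(7y + 8)/(y + 6) − (18/5)| < ϵ.

δ = min(5, (25/17)ϵ)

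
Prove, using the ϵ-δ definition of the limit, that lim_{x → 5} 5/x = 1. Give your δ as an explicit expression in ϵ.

δ = min(5/2, (5/2)ϵ)

Fix ϵ > 0. We seek δ > 0 such that 0 < |x − 5| < δ implies |5/x − 1| < ϵ.
|5/x − 1| = 5·|5 − x|/(5·|x|) = 5|x − 5|/(5|x|).
Require δ ≤ 5/2 so that |x| > 5 − 5/2 = 5/2, hence 5|x| > 25/2.
Then |5/x − 1| < 5|x − 5|/(25/2), which is < ϵ when |x − 5| < (5/2)ϵ.
Take δ = min(5/2, (5/2)ϵ). Then 0 < |x − 5| < δ gives both |x − 5| < 5/2 and |x − 5| < (5/2)ϵ, so |5/x − 1| < ϵ.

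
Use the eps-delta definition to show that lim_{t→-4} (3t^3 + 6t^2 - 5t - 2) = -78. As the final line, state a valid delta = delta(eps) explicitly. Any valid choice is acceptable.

Fix eps > 0. We want delta > 0 such that 0 < |t + 4| < delta implies |(3t^3 + 6t^2 - 5t - 2) + 78| < eps.
(3t^3 + 6t^2 - 5t - 2) + 78 = 3t^3 + 6t^2 - 5t + 76 = (t + 4)(3t^2 - 6t + 19).
So |(3t^3 + 6t^2 - 5t - 2) + 78| = |t + 4|·|3t^2 - 6t + 19|.
Require delta ≤ 1. Then |t + 4| < 1 gives |t| < 5, and by the triangle inequality |3t^2 - 6t + 19| ≤ 3·5^2 + 6·5 + 19 = 124.
Hence |(3t^3 + 6t^2 - 5t - 2) + 78| ≤ 124|t + 4| < eps provided |t + 4| < eps/124.
Choosing delta = min(1, eps/124) ensures both conditions, hence |(3t^3 + 6t^2 - 5t - 2) + 78| < eps.

delta = min(1, eps/124)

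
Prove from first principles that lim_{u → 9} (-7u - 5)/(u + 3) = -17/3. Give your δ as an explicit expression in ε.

Let ε > 0 be given. We want δ > 0 with 0 < |u − 9| < δ ⇒ |(-7u - 5)/(u + 3) + 17/3| < ε.
Combining over a common denominator, (-7u - 5)/(u + 3) + 17/3 = [(-7u - 5)·12 − (-68)·(u + 3)] / [12·(u + 3)] = -16(u − 9) / (12(u + 3)).
So |(-7u - 5)/(u + 3) + 17/3| = 16|u − 9| / (12·|u + 3|).
Restrict δ ≤ 6. Then |u − 9| < 6 gives |u + 3| = |(u − 9) + 12| ≥ 12 − 6 = 6.
Hence |(-7u - 5)/(u + 3) + 17/3| < 16|u − 9|/(12·6) = (2/9)|u − 9|, which is < ε once |u − 9| < (9/2)ε.
Take δ = min(6, (9/2)ε). Then 0 < |u − 9| < δ forces both bounds, so |(-7u - 5)/(u + 3) + 17/3| < ε.

δ = min(6, (9/2)ε)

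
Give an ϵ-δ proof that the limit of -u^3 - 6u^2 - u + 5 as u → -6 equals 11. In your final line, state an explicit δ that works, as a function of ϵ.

δ = min(1, ϵ/50)

Let ϵ > 0. We want δ > 0 such that 0 < |u + 6| < δ implies |(-u^3 - 6u^2 - u + 5) − 11| < ϵ.
(-u^3 - 6u^2 - u + 5) − 11 = -u^3 - 6u^2 - u - 6 = (u + 6)(-u^2 - 1).
So |(-u^3 - 6u^2 - u + 5) − 11| = |u + 6|·|-u^2 - 1|.
Require δ ≤ 1. Then |u + 6| < 1 gives |u| < 7, and by the triangle inequality |-u^2 - 1| ≤ 7^2 + 1 = 50.
Hence |(-u^3 - 6u^2 - u + 5) − 11| ≤ 50|u + 6| < ϵ provided |u + 6| < ϵ/50.
Take δ = min(1, ϵ/50). Then 0 < |u + 6| < δ gives both |u + 6| < 1 and |u + 6| < ϵ/50, so |(-u^3 - 6u^2 - u + 5) − 11| < ϵ.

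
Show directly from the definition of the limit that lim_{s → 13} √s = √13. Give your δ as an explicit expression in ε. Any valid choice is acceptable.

δ = min(13, √13·ε)

Let ε > 0. We want δ > 0 such that 0 < |s − 13| < δ implies |√s − √13| < ε.
Multiplying by the conjugate, |√s − √13| = |s − 13|/(√s + √13).
Restrict δ ≤ 13 so that |s − 13| < 13 forces s > 0, and then √s + √13 > √13.
Hence |√s − √13| < |s − 13|/√13, which is < ε once |s − 13| < √13·ε.
Take δ = min(13, √13·ε). If 0 < |s − 13| < δ then s > 0 and |√s − √13| < |s − 13|/√13 < ε.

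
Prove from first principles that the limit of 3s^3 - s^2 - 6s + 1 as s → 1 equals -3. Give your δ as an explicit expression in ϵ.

δ = min(1, ϵ/20)

Let ϵ > 0 be given. We want δ > 0 such that 0 < |s − 1| < δ implies |(3s^3 - s^2 - 6s + 1) + 3| < ϵ.
(3s^3 - s^2 - 6s + 1) + 3 = 3s^3 - s^2 - 6s + 4 = (s − 1)(3s^2 + 2s - 4).
So |(3s^3 - s^2 - 6s + 1) + 3| = |s − 1|·|3s^2 + 2s - 4|.
Require δ ≤ 1. Then |s − 1| < 1 gives |s| < 2, and by the triangle inequality |3s^2 + 2s - 4| ≤ 3·2^2 + 2·2 + 4 = 20.
Hence |(3s^3 - s^2 - 6s + 1) + 3| ≤ 20|s − 1| < ϵ provided |s − 1| < ϵ/20.
Take δ = min(1, ϵ/20). Then 0 < |s − 1| < δ gives both |s − 1| < 1 and |s − 1| < ϵ/20, so |(3s^3 - s^2 - 6s + 1) + 3| < ϵ.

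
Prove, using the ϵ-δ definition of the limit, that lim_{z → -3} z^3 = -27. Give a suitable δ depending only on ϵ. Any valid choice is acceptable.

δ = min(2, ϵ/49)

Fix ϵ > 0. We seek δ > 0 with 0 < |z + 3| < δ ⇒ |z^3 + 27| < ϵ.
Factor: z^3 + 27 = (z + 3)(z^2 - 3z + 9), so |z^3 + 27| = |z + 3|·|z^2 - 3z + 9|.
Restrict δ ≤ 2. Then |z + 3| < 2 gives |z| < 5, so by the triangle inequality |z^2 - 3z + 9| ≤ 5^2 + 3·5 + 9 = 49.
Hence |z^3 + 27| ≤ 49|z + 3|, which is < ϵ once |z + 3| < ϵ/49.
Take δ = min(2, ϵ/49). If 0 < |z + 3| < δ then both bounds hold and |z^3 + 27| ≤ 49|z + 3| < 49·(ϵ/49) = ϵ.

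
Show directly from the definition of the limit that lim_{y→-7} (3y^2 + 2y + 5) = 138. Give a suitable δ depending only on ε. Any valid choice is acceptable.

δ = min(1, ε/43)

Let ε > 0. We want δ > 0 such that 0 < |y + 7| < δ implies |(3y^2 + 2y + 5) − 138| < ε.
(3y^2 + 2y + 5) − 138 = 3y^2 + 2y - 133 = (y + 7)(3y - 19).
So |(3y^2 + 2y + 5) − 138| = |y + 7|·|3y - 19|.
Require δ ≤ 1. Then |y + 7| < 1 gives |y| < 8, and by the triangle inequality |3y - 19| ≤ 3·8 + 19 = 43.
Hence |(3y^2 + 2y + 5) − 138| ≤ 43|y + 7| < ε provided |y + 7| < ε/43.
Take δ = min(1, ε/43). Then 0 < |y + 7| < δ gives both |y + 7| < 1 and |y + 7| < ε/43, so |(3y^2 + 2y + 5) − 138| < ε.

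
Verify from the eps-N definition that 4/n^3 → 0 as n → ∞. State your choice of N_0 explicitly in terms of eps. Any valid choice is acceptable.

Fix eps > 0. For n ≥ 1, |4/n^3 − 0| = 4/n^3.
4/n^3 < eps ⇔ n^3 > 4/eps ⇔ n > (4/eps)^{1/3}.
Take N_0 = (4/eps)^{1/3}. Then n > N_0 implies 4/n^3 < eps.

N_0 = (4/eps)^{1/3}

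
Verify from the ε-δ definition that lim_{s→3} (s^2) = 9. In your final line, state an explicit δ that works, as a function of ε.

δ = min(2, ε/8)

Fix ε > 0. We seek δ > 0 with 0 < |s − 3| < δ ⇒ |s^2 − 9| < ε.
Factor: s^2 − 9 = (s − 3)(s + 3), so |s^2 − 9| = |s − 3|·|s + 3|.
Restrict δ ≤ 2. Then |s − 3| < 2 gives |s| < 5, so by the triangle inequality |s + 3| ≤ 5 + 3 = 8.
Hence |s^2 − 9| ≤ 8|s − 3|, which is < ε once |s − 3| < ε/8.
Take δ = min(2, ε/8). If 0 < |s − 3| < δ then both bounds hold and |s^2 − 9| ≤ 8|s − 3| < 8·(ε/8) = ε.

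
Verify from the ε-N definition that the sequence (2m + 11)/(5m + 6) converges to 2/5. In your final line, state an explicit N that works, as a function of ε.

Fix ε > 0. For m ≥ 1, |(2m + 11)/(5m + 6) − (2/5)| = |43|/(5(5m + 6)) = 43/(5(5m + 6)).
Since 5m + 6 ≥ 5m for m ≥ 1, this is ≤ 43/(5·5m) = (43/25)/m.
So |(2m + 11)/(5m + 6) − (2/5)| < ε whenever m > (43/25)/ε.
Take N = (43/25)/ε. If m > N then |(2m + 11)/(5m + 6) − (2/5)| ≤ (43/25)/m < ε.

N = (43/25)/ε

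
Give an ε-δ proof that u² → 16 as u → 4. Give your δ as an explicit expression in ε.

Suppose ε > 0. We seek δ > 0 with 0 < |u − 4| < δ ⇒ |u² − 16| < ε.
Factor: u² − 16 = (u − 4)(u + 4), so |u² − 16| = |u − 4|·|u + 4|.
Restrict δ ≤ 2. Then |u − 4| < 2 gives |u| < 6, so by the triangle inequality |u + 4| ≤ 6 + 4 = 10.
Hence |u² − 16| ≤ 10|u − 4|, which is < ε once |u − 4| < ε/10.
Take δ = min(2, ε/10). If 0 < |u − 4| < δ then both bounds hold and |u² − 16| ≤ 10|u − 4| < 10·(ε/10) = ε.

δ = min(2, ε/10)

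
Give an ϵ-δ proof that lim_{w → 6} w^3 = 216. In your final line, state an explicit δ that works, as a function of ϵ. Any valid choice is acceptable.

Let ϵ > 0. We seek δ > 0 with 0 < |w − 6| < δ ⇒ |w^3 − 216| < ϵ.
Factor: w^3 − 216 = (w − 6)(w^2 + 6w + 36), so |w^3 − 216| = |w − 6|·|w^2 + 6w + 36|.
Impose δ ≤ 1 so that |w| < 7; then |w^2 + 6w + 36| ≤ 127.
Hence |w^3 − 216| ≤ 127|w − 6|, which is < ϵ once |w − 6| < ϵ/127.
Take δ = min(1, ϵ/127). If 0 < |w − 6| < δ then both bounds hold and |w^3 − 216| ≤ 127|w − 6| < 127·(ϵ/127) = ϵ.

δ = min(1, ϵ/127)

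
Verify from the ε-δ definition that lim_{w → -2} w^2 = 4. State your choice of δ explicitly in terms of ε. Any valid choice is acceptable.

δ = min(2, ε/6)

Fix ε > 0. We seek δ > 0 with 0 < |w + 2| < δ ⇒ |w^2 − 4| < ε.
Factor: w^2 − 4 = (w + 2)(w - 2), so |w^2 − 4| = |w + 2|·|w - 2|.
Impose δ ≤ 2 so that |w| < 4; then |w - 2| ≤ 6.
Hence |w^2 − 4| ≤ 6|w + 2|, which is < ε once |w + 2| < ε/6.
Take δ = min(2, ε/6). If 0 < |w + 2| < δ then both bounds hold and |w^2 − 4| ≤ 6|w + 2| < 6·(ε/6) = ε.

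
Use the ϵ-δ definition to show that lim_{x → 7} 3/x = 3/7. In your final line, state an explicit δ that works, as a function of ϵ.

Let ϵ > 0. We seek δ > 0 such that 0 < |x − 7| < δ implies |3/x − (3/7)| < ϵ.
|3/x − (3/7)| = 3·|7 − x|/(7·|x|) = 3|x − 7|/(7|x|).
Restrict δ ≤ 7/2. Then |x − 7| < 7/2 gives |x| > 7/2, so 7|x| > 49/2.
Then |3/x − (3/7)| < 3|x − 7|/(49/2), which is < ϵ when |x − 7| < (49/6)ϵ.
Take δ = min(7/2, (49/6)ϵ). Then 0 < |x − 7| < δ gives both |x − 7| < 7/2 and |x − 7| < (49/6)ϵ, so |3/x − (3/7)| < ϵ.

δ = min(7/2, (49/6)ϵ)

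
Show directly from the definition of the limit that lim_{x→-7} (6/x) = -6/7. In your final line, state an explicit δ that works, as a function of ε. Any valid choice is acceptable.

Suppose ε > 0. We seek δ > 0 such that 0 < |x + 7| < δ implies |6/x + 6/7| < ε.
|6/x + 6/7| = 6·|-7 − x|/(7·|x|) = 6|x + 7|/(7|x|).
Restrict δ ≤ 7/2. Then |x + 7| < 7/2 gives |x| > 7/2, so 7|x| > 49/2.
Then |6/x + 6/7| < 6|x + 7|/(49/2), which is < ε when |x + 7| < (49/12)ε.
Take δ = min(7/2, (49/12)ε). Then 0 < |x + 7| < δ gives both |x + 7| < 7/2 and |x + 7| < (49/12)ε, so |6/x + 6/7| < ε.

δ = min(7/2, (49/12)ε)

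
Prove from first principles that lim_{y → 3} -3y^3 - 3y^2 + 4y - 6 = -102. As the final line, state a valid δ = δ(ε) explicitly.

Fix ε > 0. We want δ > 0 such that 0 < |y − 3| < δ implies |(-3y^3 - 3y^2 + 4y - 6) + 102| < ε.
(-3y^3 - 3y^2 + 4y - 6) + 102 = -3y^3 - 3y^2 + 4y + 96 = (y − 3)(-3y^2 - 12y - 32).
So |(-3y^3 - 3y^2 + 4y - 6) + 102| = |y − 3|·|-3y^2 - 12y - 32|.
Require δ ≤ 1. Then |y − 3| < 1 gives |y| < 4, and by the triangle inequality |-3y^2 - 12y - 32| ≤ 3·4^2 + 12·4 + 32 = 128.
Hence |(-3y^3 - 3y^2 + 4y - 6) + 102| ≤ 128|y − 3| < ε provided |y − 3| < ε/128.
Take δ = min(1, ε/128). Then 0 < |y − 3| < δ gives both |y − 3| < 1 and |y − 3| < ε/128, so |(-3y^3 - 3y^2 + 4y - 6) + 102| < ε.

δ = min(1, ε/128)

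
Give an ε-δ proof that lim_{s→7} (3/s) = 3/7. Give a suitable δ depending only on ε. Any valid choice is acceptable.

Let ε > 0. We seek δ > 0 such that 0 < |s − 7| < δ implies |3/s − (3/7)| < ε.
|3/s − (3/7)| = 3·|7 − s|/(7·|s|) = 3|s − 7|/(7|s|).
Restrict δ ≤ 7/2. Then |s − 7| < 7/2 gives |s| > 7/2, so 7|s| > 49/2.
Then |3/s − (3/7)| < 3|s − 7|/(49/2), which is < ε when |s − 7| < (49/6)ε.
Take δ = min(7/2, (49/6)ε). Then 0 < |s − 7| < δ gives both |s − 7| < 7/2 and |s − 7| < (49/6)ε, so |3/s − (3/7)| < ε.

δ = min(7/2, (49/6)ε)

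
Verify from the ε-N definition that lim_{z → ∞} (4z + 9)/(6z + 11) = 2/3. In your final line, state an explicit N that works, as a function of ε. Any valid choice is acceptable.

N = (5/18)/ε

Fix ε > 0. We seek N > 0 such that z > N implies |(4z + 9)/(6z + 11) − (2/3)| < ε.
(4z + 9)/(6z + 11) − (2/3) = (6(4z + 9) − 4(6z + 11)) / (6(6z + 11)) = 10/(6(6z + 11)).
For z > 0 we have 6z + 11 > 6z, so |(4z + 9)/(6z + 11) − (2/3)| = 10/(6(6z + 11)) < 10/(6·6z) = (5/18)/z.
Thus |(4z + 9)/(6z + 11) − (2/3)| < ε whenever z > (5/18)/ε.
Take N = (5/18)/ε. If z > N then |(4z + 9)/(6z + 11) − (2/3)| < (5/18)/z < ε.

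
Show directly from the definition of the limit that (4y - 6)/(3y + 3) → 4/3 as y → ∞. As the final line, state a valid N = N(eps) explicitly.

Let eps > 0 be given. We seek N > 0 such that y > N implies |(4y - 6)/(3y + 3) − (4/3)| < eps.
(4y - 6)/(3y + 3) − (4/3) = (3(4y - 6) − 4(3y + 3)) / (3(3y + 3)) = -30/(3(3y + 3)).
For y > 0 we have 3y + 3 > 3y, so |(4y - 6)/(3y + 3) − (4/3)| = 30/(3(3y + 3)) < 30/(3·3y) = (10/3)/y.
Thus |(4y - 6)/(3y + 3) − (4/3)| < eps whenever y > (10/3)/eps.
Take N = (10/3)/eps. If y > N then |(4y - 6)/(3y + 3) − (4/3)| < (10/3)/y < eps.

N = (10/3)/eps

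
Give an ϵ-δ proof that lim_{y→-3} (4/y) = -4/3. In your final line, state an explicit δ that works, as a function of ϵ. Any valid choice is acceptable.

δ = min(3/2, (9/8)ϵ)

Fix ϵ > 0. We seek δ > 0 such that 0 < |y + 3| < δ implies |4/y + 4/3| < ϵ.
|4/y + 4/3| = 4·|-3 − y|/(3·|y|) = 4|y + 3|/(3|y|).
Require δ ≤ 3/2 so that |y| > 3 − 3/2 = 3/2, hence 3|y| > 9/2.
Then |4/y + 4/3| < 4|y + 3|/(9/2), which is < ϵ when |y + 3| < (9/8)ϵ.
Take δ = min(3/2, (9/8)ϵ). Then 0 < |y + 3| < δ gives both |y + 3| < 3/2 and |y + 3| < (9/8)ϵ, so |4/y + 4/3| < ϵ.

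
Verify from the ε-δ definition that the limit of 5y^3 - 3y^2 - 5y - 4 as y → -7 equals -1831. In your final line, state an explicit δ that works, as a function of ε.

Suppose ε > 0. We want δ > 0 such that 0 < |y + 7| < δ implies |(5y^3 - 3y^2 - 5y - 4) + 1831| < ε.
(5y^3 - 3y^2 - 5y - 4) + 1831 = 5y^3 - 3y^2 - 5y + 1827 = (y + 7)(5y^2 - 38y + 261).
So |(5y^3 - 3y^2 - 5y - 4) + 1831| = |y + 7|·|5y^2 - 38y + 261|.
Assume first that |y + 7| < 1, so |y| < 8. Then |5y^2 - 38y + 261| ≤ 5·8^2 + 38·8 + 261 = 885.
Hence |(5y^3 - 3y^2 - 5y - 4) + 1831| ≤ 885|y + 7| < ε provided |y + 7| < ε/885.
Take δ = min(1, ε/885). Then 0 < |y + 7| < δ gives both |y + 7| < 1 and |y + 7| < ε/885, so |(5y^3 - 3y^2 - 5y - 4) + 1831| < ε.

δ = min(1, ε/885)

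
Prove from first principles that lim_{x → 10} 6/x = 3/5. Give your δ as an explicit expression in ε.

δ = min(5, (25/3)ε)

Let ε > 0. We seek δ > 0 such that 0 < |x − 10| < δ implies |6/x − (3/5)| < ε.
|6/x − (3/5)| = 6·|10 − x|/(10·|x|) = 6|x − 10|/(10|x|).
Require δ ≤ 5 so that |x| > 10 − 5 = 5, hence 10|x| > 50.
Then |6/x − (3/5)| < 6|x − 10|/50, which is < ε when |x − 10| < (25/3)ε.
Take δ = min(5, (25/3)ε). Then 0 < |x − 10| < δ gives both |x − 10| < 5 and |x − 10| < (25/3)ε, so |6/x − (3/5)| < ε.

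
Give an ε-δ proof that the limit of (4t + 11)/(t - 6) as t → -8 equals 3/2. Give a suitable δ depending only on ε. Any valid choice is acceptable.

Let ε > 0 be given. We want δ > 0 with 0 < |t + 8| < δ ⇒ |(4t + 11)/(t - 6) − (3/2)| < ε.
Combining over a common denominator, (4t + 11)/(t - 6) − (3/2) = [(4t + 11)·(-14) − (-21)·(t - 6)] / [(-14)·(t - 6)] = -35(t + 8) / ((-14)(t - 6)).
So |(4t + 11)/(t - 6) − (3/2)| = 35|t + 8| / (14·|t − 6|).
Require δ ≤ 7, so |t − 6| ≥ |-14| − |t + 8| > 14 − 7 = 7.
Hence |(4t + 11)/(t - 6) − (3/2)| < 35|t + 8|/(14·7) = (5/14)|t + 8|, which is < ε once |t + 8| < (14/5)ε.
Take δ = min(7, (14/5)ε). Then 0 < |t + 8| < δ forces both bounds, so |(4t + 11)/(t - 6) − (3/2)| < ε.

δ = min(7, (14/5)ε)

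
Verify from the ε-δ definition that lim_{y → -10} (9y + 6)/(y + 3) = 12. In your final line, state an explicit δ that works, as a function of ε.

δ = min(7/2, (7/6)ε)

Let ε > 0 be given. We want δ > 0 with 0 < |y + 10| < δ ⇒ |(9y + 6)/(y + 3) − 12| < ε.
Combining over a common denominator, (9y + 6)/(y + 3) − 12 = [(9y + 6)·(-7) − (-84)·(y + 3)] / [(-7)·(y + 3)] = 21(y + 10) / ((-7)(y + 3)).
So |(9y + 6)/(y + 3) − 12| = 21|y + 10| / (7·|y + 3|).
Require δ ≤ 7/2, so |y + 3| ≥ |-7| − |y + 10| > 7 − 7/2 = 7/2.
Hence |(9y + 6)/(y + 3) − 12| < 21|y + 10|/(7·(7/2)) = (6/7)|y + 10|, which is < ε once |y + 10| < (7/6)ε.
Take δ = min(7/2, (7/6)ε). Then 0 < |y + 10| < δ forces both bounds, so |(9y + 6)/(y + 3) − 12| < ε.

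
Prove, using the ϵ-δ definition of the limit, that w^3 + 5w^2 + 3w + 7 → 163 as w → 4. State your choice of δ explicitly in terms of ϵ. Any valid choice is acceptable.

δ = min(1, ϵ/109)

Let ϵ > 0 be given. We want δ > 0 such that 0 < |w − 4| < δ implies |(w^3 + 5w^2 + 3w + 7) − 163| < ϵ.
(w^3 + 5w^2 + 3w + 7) − 163 = w^3 + 5w^2 + 3w - 156 = (w − 4)(w^2 + 9w + 39).
So |(w^3 + 5w^2 + 3w + 7) − 163| = |w − 4|·|w^2 + 9w + 39|.
Assume first that |w − 4| < 1, so |w| < 5. Then |w^2 + 9w + 39| ≤ 5^2 + 9·5 + 39 = 109.
Hence |(w^3 + 5w^2 + 3w + 7) − 163| ≤ 109|w − 4| < ϵ provided |w − 4| < ϵ/109.
Take δ = min(1, ϵ/109). Then 0 < |w − 4| < δ gives both |w − 4| < 1 and |w − 4| < ϵ/109, so |(w^3 + 5w^2 + 3w + 7) − 163| < ϵ.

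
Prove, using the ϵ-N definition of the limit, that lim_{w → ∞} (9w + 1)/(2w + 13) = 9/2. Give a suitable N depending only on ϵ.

N = (115/4)/ϵ

Let ϵ > 0 be given. We seek N > 0 such that w > N implies |(9w + 1)/(2w + 13) − (9/2)| < ϵ.
(9w + 1)/(2w + 13) − (9/2) = (2(9w + 1) − 9(2w + 13)) / (2(2w + 13)) = -115/(2(2w + 13)).
For w > 0 we have 2w + 13 > 2w, so |(9w + 1)/(2w + 13) − (9/2)| = 115/(2(2w + 13)) < 115/(2·2w) = (115/4)/w.
Thus |(9w + 1)/(2w + 13) − (9/2)| < ϵ whenever w > (115/4)/ϵ.
Take N = (115/4)/ϵ. If w > N then |(9w + 1)/(2w + 13) − (9/2)| < (115/4)/w < ϵ.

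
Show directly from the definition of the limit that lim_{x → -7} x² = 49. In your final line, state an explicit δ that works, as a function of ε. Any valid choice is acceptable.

δ = min(1, ε/15)

Let ε > 0 be given. We seek δ > 0 with 0 < |x + 7| < δ ⇒ |x² − 49| < ε.
Factor: x² − 49 = (x + 7)(x - 7), so |x² − 49| = |x + 7|·|x - 7|.
Restrict δ ≤ 1. Then |x + 7| < 1 gives |x| < 8, so by the triangle inequality |x - 7| ≤ 8 + 7 = 15.
Hence |x² − 49| ≤ 15|x + 7|, which is < ε once |x + 7| < ε/15.
Take δ = min(1, ε/15). If 0 < |x + 7| < δ then both bounds hold and |x² − 49| ≤ 15|x + 7| < 15·(ε/15) = ε.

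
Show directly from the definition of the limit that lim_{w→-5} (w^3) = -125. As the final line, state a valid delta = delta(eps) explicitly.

delta = min(2, eps/109)

Fix eps > 0. We seek delta > 0 with 0 < |w + 5| < delta ⇒ |w^3 + 125| < eps.
Factor: w^3 + 125 = (w + 5)(w^2 - 5w + 25), so |w^3 + 125| = |w + 5|·|w^2 - 5w + 25|.
Impose delta ≤ 2 so that |w| < 7; then |w^2 - 5w + 25| ≤ 109.
Hence |w^3 + 125| ≤ 109|w + 5|, which is < eps once |w + 5| < eps/109.
Take delta = min(2, eps/109). If 0 < |w + 5| < delta then both bounds hold and |w^3 + 125| ≤ 109|w + 5| < 109·(eps/109) = eps.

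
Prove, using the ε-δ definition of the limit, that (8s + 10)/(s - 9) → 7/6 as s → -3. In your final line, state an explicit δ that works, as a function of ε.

δ = min(6, (36/41)ε)

Let ε > 0 be given. We want δ > 0 with 0 < |s + 3| < δ ⇒ |(8s + 10)/(s - 9) − (7/6)| < ε.
Combining over a common denominator, (8s + 10)/(s - 9) − (7/6) = [(8s + 10)·(-12) − (-14)·(s - 9)] / [(-12)·(s - 9)] = -82(s + 3) / ((-12)(s - 9)).
So |(8s + 10)/(s - 9) − (7/6)| = 82|s + 3| / (12·|s − 9|).
Require δ ≤ 6, so |s − 9| ≥ |-12| − |s + 3| > 12 − 6 = 6.
Hence |(8s + 10)/(s - 9) − (7/6)| < 82|s + 3|/(12·6) = (41/36)|s + 3|, which is < ε once |s + 3| < (36/41)ε.
Take δ = min(6, (36/41)ε). Then 0 < |s + 3| < δ forces both bounds, so |(8s + 10)/(s - 9) − (7/6)| < ε.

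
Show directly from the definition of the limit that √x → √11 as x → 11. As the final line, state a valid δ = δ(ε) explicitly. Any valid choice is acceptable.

Suppose ε > 0. We want δ > 0 such that 0 < |x − 11| < δ implies |√x − √11| < ε.
Multiplying by the conjugate, |√x − √11| = |x − 11|/(√x + √11).
Restrict δ ≤ 11 so that |x − 11| < 11 forces x > 0, and then √x + √11 > √11.
Hence |√x − √11| < |x − 11|/√11, which is < ε once |x − 11| < √11·ε.
Take δ = min(11, √11·ε). If 0 < |x − 11| < δ then x > 0 and |√x − √11| < |x − 11|/√11 < ε.

δ = min(11, √11·ε)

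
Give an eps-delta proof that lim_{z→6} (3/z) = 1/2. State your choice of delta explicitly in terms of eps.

delta = min(3, 6eps)

Let eps > 0 be given. We seek delta > 0 such that 0 < |z − 6| < delta implies |3/z − (1/2)| < eps.
|3/z − (1/2)| = 3·|6 − z|/(6·|z|) = 3|z − 6|/(6|z|).
Restrict delta ≤ 3. Then |z − 6| < 3 gives |z| > 3, so 6|z| > 18.
Then |3/z − (1/2)| < 3|z − 6|/18, which is < eps when |z − 6| < 6eps.
Take delta = min(3, 6eps). Then 0 < |z − 6| < delta gives both |z − 6| < 3 and |z − 6| < 6eps, so |3/z − (1/2)| < eps.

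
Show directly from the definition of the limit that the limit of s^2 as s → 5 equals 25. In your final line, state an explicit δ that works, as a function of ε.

δ = min(1, ε/11)

Let ε > 0 be given. We seek δ > 0 with 0 < |s − 5| < δ ⇒ |s^2 − 25| < ε.
Factor: s^2 − 25 = (s − 5)(s + 5), so |s^2 − 25| = |s − 5|·|s + 5|.
Impose δ ≤ 1 so that |s| < 6; then |s + 5| ≤ 11.
Hence |s^2 − 25| ≤ 11|s − 5|, which is < ε once |s − 5| < ε/11.
Take δ = min(1, ε/11). If 0 < |s − 5| < δ then both bounds hold and |s^2 − 25| ≤ 11|s − 5| < 11·(ε/11) = ε.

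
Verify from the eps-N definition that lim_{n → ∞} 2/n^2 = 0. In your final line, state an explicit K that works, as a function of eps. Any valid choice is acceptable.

K = (2/eps)^{1/2}

Suppose eps > 0. For n ≥ 1, |2/n^2 − 0| = 2/n^2.
2/n^2 < eps ⇔ n^2 > 2/eps ⇔ n > (2/eps)^{1/2}.
Take K = (2/eps)^{1/2}. Then n > K implies 2/n^2 < eps.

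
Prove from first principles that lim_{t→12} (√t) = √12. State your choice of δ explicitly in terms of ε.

δ = min(12, √12·ε)

Let ε > 0. We want δ > 0 such that 0 < |t − 12| < δ implies |√t − √12| < ε.
Multiplying by the conjugate, |√t − √12| = |t − 12|/(√t + √12).
Restrict δ ≤ 12 so that |t − 12| < 12 forces t > 0, and then √t + √12 > √12.
Hence |√t − √12| < |t − 12|/√12, which is < ε once |t − 12| < √12·ε.
Take δ = min(12, √12·ε). If 0 < |t − 12| < δ then t > 0 and |√t − √12| < |t − 12|/√12 < ε.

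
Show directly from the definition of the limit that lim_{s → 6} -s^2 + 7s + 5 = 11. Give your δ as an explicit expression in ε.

Suppose ε > 0. We want δ > 0 such that 0 < |s − 6| < δ implies |(-s^2 + 7s + 5) − 11| < ε.
(-s^2 + 7s + 5) − 11 = -s^2 + 7s - 6 = (s − 6)(-s + 1).
So |(-s^2 + 7s + 5) − 11| = |s − 6|·|-s + 1|.
Assume first that |s − 6| < 2, so |s| < 8. Then |-s + 1| ≤ 8 + 1 = 9.
Hence |(-s^2 + 7s + 5) − 11| ≤ 9|s − 6| < ε provided |s − 6| < ε/9.
Choosing δ = min(2, ε/9) ensures both conditions, hence |(-s^2 + 7s + 5) − 11| < ε.

δ = min(2, ε/9)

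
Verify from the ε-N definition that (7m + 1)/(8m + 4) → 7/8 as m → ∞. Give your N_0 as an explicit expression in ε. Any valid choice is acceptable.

N_0 = (5/16)/ε

Fix ε > 0. For m ≥ 1, |(7m + 1)/(8m + 4) − (7/8)| = |-20|/(8(8m + 4)) = 20/(8(8m + 4)).
Since 8m + 4 ≥ 8m for m ≥ 1, this is ≤ 20/(8·8m) = (5/16)/m.
So |(7m + 1)/(8m + 4) − (7/8)| < ε whenever m > (5/16)/ε.
Take N_0 = (5/16)/ε. If m > N_0 then |(7m + 1)/(8m + 4) − (7/8)| ≤ (5/16)/m < ε.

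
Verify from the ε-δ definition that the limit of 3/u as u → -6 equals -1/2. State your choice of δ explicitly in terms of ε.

δ = min(3, 6ε)

Fix ε > 0. We seek δ > 0 such that 0 < |u + 6| < δ implies |3/u + 1/2| < ε.
|3/u + 1/2| = 3·|-6 − u|/(6·|u|) = 3|u + 6|/(6|u|).
Restrict δ ≤ 3. Then |u + 6| < 3 gives |u| > 3, so 6|u| > 18.
Then |3/u + 1/2| < 3|u + 6|/18, which is < ε when |u + 6| < 6ε.
Take δ = min(3, 6ε). Then 0 < |u + 6| < δ gives both |u + 6| < 3 and |u + 6| < 6ε, so |3/u + 1/2| < ε.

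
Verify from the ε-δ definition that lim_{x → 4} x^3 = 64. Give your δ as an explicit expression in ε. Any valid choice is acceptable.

δ = min(1, ε/61)

Suppose ε > 0. We seek δ > 0 with 0 < |x − 4| < δ ⇒ |x^3 − 64| < ε.
Factor: x^3 − 64 = (x − 4)(x^2 + 4x + 16), so |x^3 − 64| = |x − 4|·|x^2 + 4x + 16|.
Impose δ ≤ 1 so that |x| < 5; then |x^2 + 4x + 16| ≤ 61.
Hence |x^3 − 64| ≤ 61|x − 4|, which is < ε once |x − 4| < ε/61.
Take δ = min(1, ε/61). If 0 < |x − 4| < δ then both bounds hold and |x^3 − 64| ≤ 61|x − 4| < 61·(ε/61) = ε.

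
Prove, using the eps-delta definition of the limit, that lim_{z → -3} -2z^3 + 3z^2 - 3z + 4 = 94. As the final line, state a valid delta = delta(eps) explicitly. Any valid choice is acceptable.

delta = min(1, eps/98)

Fix eps > 0. We want delta > 0 such that 0 < |z + 3| < delta implies |(-2z^3 + 3z^2 - 3z + 4) − 94| < eps.
(-2z^3 + 3z^2 - 3z + 4) − 94 = -2z^3 + 3z^2 - 3z - 90 = (z + 3)(-2z^2 + 9z - 30).
So |(-2z^3 + 3z^2 - 3z + 4) − 94| = |z + 3|·|-2z^2 + 9z - 30|.
Require delta ≤ 1. Then |z + 3| < 1 gives |z| < 4, and by the triangle inequality |-2z^2 + 9z - 30| ≤ 2·4^2 + 9·4 + 30 = 98.
Hence |(-2z^3 + 3z^2 - 3z + 4) − 94| ≤ 98|z + 3| < eps provided |z + 3| < eps/98.
Choosing delta = min(1, eps/98) ensures both conditions, hence |(-2z^3 + 3z^2 - 3z + 4) − 94| < eps.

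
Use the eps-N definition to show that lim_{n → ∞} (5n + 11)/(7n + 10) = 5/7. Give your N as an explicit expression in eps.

Suppose eps > 0. For n ≥ 1, |(5n + 11)/(7n + 10) − (5/7)| = |27|/(7(7n + 10)) = 27/(7(7n + 10)).
Since 7n + 10 ≥ 7n for n ≥ 1, this is ≤ 27/(7·7n) = (27/49)/n.
So |(5n + 11)/(7n + 10) − (5/7)| < eps whenever n > (27/49)/eps.
Take N = (27/49)/eps. If n > N then |(5n + 11)/(7n + 10) − (5/7)| ≤ (27/49)/n < eps.

N = (27/49)/eps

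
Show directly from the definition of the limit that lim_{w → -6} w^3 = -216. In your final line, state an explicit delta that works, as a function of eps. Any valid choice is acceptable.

Fix eps > 0. We seek delta > 0 with 0 < |w + 6| < delta ⇒ |w^3 + 216| < eps.
Factor: w^3 + 216 = (w + 6)(w^2 - 6w + 36), so |w^3 + 216| = |w + 6|·|w^2 - 6w + 36|.
Impose delta ≤ 2 so that |w| < 8; then |w^2 - 6w + 36| ≤ 148.
Hence |w^3 + 216| ≤ 148|w + 6|, which is < eps once |w + 6| < eps/148.
Take delta = min(2, eps/148). If 0 < |w + 6| < delta then both bounds hold and |w^3 + 216| ≤ 148|w + 6| < 148·(eps/148) = eps.

delta = min(2, eps/148)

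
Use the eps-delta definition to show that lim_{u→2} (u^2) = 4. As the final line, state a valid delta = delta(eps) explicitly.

delta = min(2, eps/6)

Fix eps > 0. We seek delta > 0 with 0 < |u − 2| < delta ⇒ |u^2 − 4| < eps.
Factor: u^2 − 4 = (u − 2)(u + 2), so |u^2 − 4| = |u − 2|·|u + 2|.
Restrict delta ≤ 2. Then |u − 2| < 2 gives |u| < 4, so by the triangle inequality |u + 2| ≤ 4 + 2 = 6.
Hence |u^2 − 4| ≤ 6|u − 2|, which is < eps once |u − 2| < eps/6.
Take delta = min(2, eps/6). If 0 < |u − 2| < delta then both bounds hold and |u^2 − 4| ≤ 6|u − 2| < 6·(eps/6) = eps.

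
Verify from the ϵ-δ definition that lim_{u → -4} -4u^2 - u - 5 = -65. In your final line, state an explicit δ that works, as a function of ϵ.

Let ϵ > 0 be given. We want δ > 0 such that 0 < |u + 4| < δ implies |(-4u^2 - u - 5) + 65| < ϵ.
(-4u^2 - u - 5) + 65 = -4u^2 - u + 60 = (u + 4)(-4u + 15).
So |(-4u^2 - u - 5) + 65| = |u + 4|·|-4u + 15|.
Require δ ≤ 1. Then |u + 4| < 1 gives |u| < 5, and by the triangle inequality |-4u + 15| ≤ 4·5 + 15 = 35.
Hence |(-4u^2 - u - 5) + 65| ≤ 35|u + 4| < ϵ provided |u + 4| < ϵ/35.
Choosing δ = min(1, ϵ/35) ensures both conditions, hence |(-4u^2 - u - 5) + 65| < ϵ.

δ = min(1, ϵ/35)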